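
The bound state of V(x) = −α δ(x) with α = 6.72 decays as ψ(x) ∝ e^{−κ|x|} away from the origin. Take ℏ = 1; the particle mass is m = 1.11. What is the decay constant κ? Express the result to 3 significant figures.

Integrating the TISE across x = 0 gives the cusp condition ψ'(0⁺) − ψ'(0⁻) = −(2mα/ℏ²)ψ(0).
With ψ ∝ e^{−κ|x|} this yields −2κ = −2mα/ℏ², so κ = mα/ℏ² = 7.459.

κ = 7.46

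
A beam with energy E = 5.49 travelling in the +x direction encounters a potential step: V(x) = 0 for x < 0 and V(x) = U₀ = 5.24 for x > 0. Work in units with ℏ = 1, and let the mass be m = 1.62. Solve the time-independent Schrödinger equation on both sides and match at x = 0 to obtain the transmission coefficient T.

T = 0.580

The wavenumbers are k₁ = √(2mE)/ℏ = 4.218 on the left and k₂ = √(2m(E − U₀))/ℏ = 0.9000 on the right.
Continuity of ψ and ψ′ at the step yields the reflection amplitude r = (k₁ − k₂)/(k₁ + k₂) = 0.6483; thus R = |r|² = 0.4203, T = 0.5797.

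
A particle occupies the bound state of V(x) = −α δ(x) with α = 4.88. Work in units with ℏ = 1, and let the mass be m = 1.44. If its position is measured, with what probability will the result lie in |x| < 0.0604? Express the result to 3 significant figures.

P = 0.572

The normalised bound state is ψ = √κ e^{−κ|x|} with κ = mα/ℏ² = 7.027.
P(|x| < d) = ∫_{−d}^{d} κ e^{−2κ|x|} dx = 1 − e^{−2κd} = 1 − e^{−0.8489} = 0.5721.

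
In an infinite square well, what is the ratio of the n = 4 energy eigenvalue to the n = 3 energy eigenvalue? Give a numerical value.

1.77778

Since E_n ∝ n², the ratio is (4/3)² = 1.77778.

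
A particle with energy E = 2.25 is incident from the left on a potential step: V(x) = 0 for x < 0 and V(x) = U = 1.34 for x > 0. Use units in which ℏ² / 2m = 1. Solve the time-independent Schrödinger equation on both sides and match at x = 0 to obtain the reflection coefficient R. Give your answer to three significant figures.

The wavenumbers are k₁ = √(2mE)/ℏ = 1.500 on the left and k₂ = √(2m(E − U))/ℏ = 0.9539 on the right.
Matching ψ and ψ′ at x = 0 gives r = (k₁ − k₂)/(k₁ + k₂), so R = r² = 0.04952 and T = 1 − R = 0.9505.

R = 0.0495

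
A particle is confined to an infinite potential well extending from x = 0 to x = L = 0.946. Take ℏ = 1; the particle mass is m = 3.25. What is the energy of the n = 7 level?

The infinite-well eigenfunctions ψ_n = √(2/L) sin(nπx/L) vanish at both walls, giving E_n = n²π²ℏ²/(2mL²).
E_7 = 7² × π² / (2 × 3.25 × 0.946²) = 83.14.

E = 83.1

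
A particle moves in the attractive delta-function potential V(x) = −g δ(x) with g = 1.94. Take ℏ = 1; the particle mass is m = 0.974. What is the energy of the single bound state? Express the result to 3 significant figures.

E = -1.83

For x ≠ 0 the bound state is ψ ∝ e^{−κ|x|}; integrating the TISE across the delta gives the cusp condition 2κ = 2mg/ℏ², so κ = 1.890.
Then E = −ℏ²κ²/(2m) = −mg²/(2ℏ²) = -1.833.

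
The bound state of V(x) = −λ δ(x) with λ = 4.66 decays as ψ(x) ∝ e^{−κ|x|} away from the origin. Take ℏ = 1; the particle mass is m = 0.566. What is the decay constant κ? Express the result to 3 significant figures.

Integrate −(ℏ²/2m)ψ'' − λδ(x)ψ = Eψ from −ε to +ε: the ψ'' term gives ψ'(0⁺) − ψ'(0⁻) and the δ term gives −(2mλ/ℏ²)ψ(0).
With ψ ∝ e^{−κ|x|} this yields −2κ = −2mλ/ℏ², so κ = mλ/ℏ² = 2.638.

κ = 2.64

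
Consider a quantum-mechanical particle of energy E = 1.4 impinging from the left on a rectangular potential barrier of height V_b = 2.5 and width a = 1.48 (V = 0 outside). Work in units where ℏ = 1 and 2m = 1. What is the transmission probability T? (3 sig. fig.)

E < V_b: inside the barrier ψ ∝ e^{±κx} with κ = √(2m(V_b − E))/ℏ = 1.049.
κa = 1.552, sinh(κa) = 2.255.
Matching ψ, ψ′ at both faces gives T = [1 + V_b² sinh²(κa) / (4E(V_b − E))]⁻¹ = 1/6.160 = 0.162.

T = 0.162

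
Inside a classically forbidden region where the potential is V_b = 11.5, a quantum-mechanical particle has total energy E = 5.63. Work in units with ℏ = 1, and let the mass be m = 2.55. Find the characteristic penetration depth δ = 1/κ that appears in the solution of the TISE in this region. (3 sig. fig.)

Since E < V_b the TISE in this region is ψ'' = κ²ψ with κ = √(2m(V_b − E))/ℏ.
κ = √(2 × 2.55 × 5.87) = 5.471. The penetration depth is δ = 1/κ = 0.183.

δ = 0.183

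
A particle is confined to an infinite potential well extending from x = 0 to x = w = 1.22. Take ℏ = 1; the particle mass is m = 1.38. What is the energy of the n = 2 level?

Requiring ψ(0) = ψ(w) = 0 quantises k = nπ/w, hence E_n = ℏ²k²/2m = n²π²ℏ²/(2mw²).
E_2 = 2² × π² / (2 × 1.38 × 1.22²) = 9.610.

E = 9.61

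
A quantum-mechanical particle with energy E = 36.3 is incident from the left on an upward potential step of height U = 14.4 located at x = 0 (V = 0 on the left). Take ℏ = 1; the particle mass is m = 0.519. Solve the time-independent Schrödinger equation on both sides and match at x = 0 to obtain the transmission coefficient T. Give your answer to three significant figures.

The wavenumbers are k₁ = √(2mE)/ℏ = 6.138 on the left and k₂ = √(2m(E − U))/ℏ = 4.768 on the right.
Continuity of ψ and ψ′ at the step yields the reflection amplitude r = (k₁ − k₂)/(k₁ + k₂) = 0.1257; thus R = |r|² = 0.01579, T = 0.9842.

T = 0.984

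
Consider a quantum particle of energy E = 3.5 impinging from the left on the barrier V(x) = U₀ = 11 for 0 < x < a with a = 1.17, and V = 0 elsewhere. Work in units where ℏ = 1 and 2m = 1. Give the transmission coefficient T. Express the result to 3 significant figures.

Since E < U₀ the interior solution is evanescent with decay constant κ = √(2m(U₀ − E))/ℏ = 2.739.
κa = 3.204, sinh(κa) = 12.30.
The exact tunnelling result is T⁻¹ = 1 + U₀² sinh²(κa) / [4E(U₀ − E)] = 175.3, so T = 0.00571.

T = 0.00571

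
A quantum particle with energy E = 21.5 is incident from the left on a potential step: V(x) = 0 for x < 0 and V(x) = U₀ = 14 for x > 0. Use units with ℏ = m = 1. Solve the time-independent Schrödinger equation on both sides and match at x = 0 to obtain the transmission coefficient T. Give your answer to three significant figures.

On each side the TISE gives plane waves with k = √(2m(E − V))/ℏ: k₁ = √(2·1·21.5) = 6.557, k₂ = √(2·1·7.5) = 3.873.
Continuity of ψ and ψ′ at the step yields the reflection amplitude r = (k₁ − k₂)/(k₁ + k₂) = 0.2574; thus R = |r|² = 0.06624, T = 0.9338.

T = 0.934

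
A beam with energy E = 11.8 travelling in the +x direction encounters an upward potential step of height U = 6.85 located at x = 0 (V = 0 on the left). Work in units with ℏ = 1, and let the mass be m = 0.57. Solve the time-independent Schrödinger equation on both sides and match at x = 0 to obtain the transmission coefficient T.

T = 0.954

The wavenumbers are k₁ = √(2mE)/ℏ = 3.668 on the left and k₂ = √(2m(E − U))/ℏ = 2.375 on the right.
Matching ψ and ψ′ at x = 0 gives r = (k₁ − k₂)/(k₁ + k₂), so R = r² = 0.04572 and T = 1 − R = 0.9543.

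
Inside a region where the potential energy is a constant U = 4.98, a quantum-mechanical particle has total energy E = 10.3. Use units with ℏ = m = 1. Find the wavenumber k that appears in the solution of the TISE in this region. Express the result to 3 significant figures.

With E > U the solution is oscillatory, ψ ∝ e^{±ikx} with k = √(2m(E − U))/ℏ.
k = √(2 × 1 × 5.32) = 3.262.

k = 3.26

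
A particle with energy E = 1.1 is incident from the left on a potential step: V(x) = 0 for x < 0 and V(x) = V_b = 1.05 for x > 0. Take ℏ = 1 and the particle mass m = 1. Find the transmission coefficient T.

The wavenumbers are k₁ = √(2mE)/ℏ = 1.483 on the left and k₂ = √(2m(E − V_b))/ℏ = 0.3162 on the right.
Matching ψ and ψ′ at x = 0 gives r = (k₁ − k₂)/(k₁ + k₂), so R = r² = 0.4206 and T = 1 − R = 0.5794.

T = 0.579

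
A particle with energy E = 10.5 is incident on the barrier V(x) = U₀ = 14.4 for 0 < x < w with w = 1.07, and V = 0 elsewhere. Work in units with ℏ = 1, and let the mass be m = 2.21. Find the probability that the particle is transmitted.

T = 0.000437

Since E < U₀ the interior solution is evanescent with decay constant κ = √(2m(U₀ − E))/ℏ = 4.152.
κw = 4.442, sinh(κw) = 42.49.
Matching ψ, ψ′ at both faces gives T = [1 + U₀² sinh²(κw) / (4E(U₀ − E))]⁻¹ = 1/2286 = 0.000437.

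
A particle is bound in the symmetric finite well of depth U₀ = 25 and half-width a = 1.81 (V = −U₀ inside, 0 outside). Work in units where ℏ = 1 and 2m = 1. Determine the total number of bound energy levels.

Define the well-strength parameter z₀ = (a/ℏ)√(2mU₀) = 1.81 × √(2·0.5·25) = 9.050.
The even/odd transcendental equations gain one root per π/2 in z₀, giving N = 1 + ⌊2z₀/π⌋ = 1 + ⌊5.761⌋ = 6.

N = 6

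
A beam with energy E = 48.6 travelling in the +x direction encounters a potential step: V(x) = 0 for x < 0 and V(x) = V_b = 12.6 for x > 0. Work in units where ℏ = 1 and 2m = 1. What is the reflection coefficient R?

On each side the TISE gives plane waves with k = √(2m(E − V))/ℏ: k₁ = √(2·½·48.6) = 6.971, k₂ = √(2·½·36) = 6.000.
Continuity of ψ and ψ′ at the step yields the reflection amplitude r = (k₁ − k₂)/(k₁ + k₂) = 0.07489; thus R = |r|² = 0.005608, T = 0.9944.

R = 0.00561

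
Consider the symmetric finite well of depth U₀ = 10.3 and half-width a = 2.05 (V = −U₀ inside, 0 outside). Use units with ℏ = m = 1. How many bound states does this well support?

Define the well-strength parameter z₀ = (a/ℏ)√(2mU₀) = 2.05 × √(2·1·10.3) = 9.304.
The even/odd transcendental equations gain one root per π/2 in z₀, giving N = 1 + ⌊2z₀/π⌋ = 1 + ⌊5.923⌋ = 6.

N = 6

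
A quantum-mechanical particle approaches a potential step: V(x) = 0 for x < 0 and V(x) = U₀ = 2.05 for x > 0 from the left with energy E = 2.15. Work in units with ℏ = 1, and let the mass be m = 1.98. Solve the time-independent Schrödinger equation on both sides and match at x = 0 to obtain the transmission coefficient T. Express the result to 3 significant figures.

T = 0.584

The wavenumbers are k₁ = √(2mE)/ℏ = 2.918 on the left and k₂ = √(2m(E − U₀))/ℏ = 0.6293 on the right.
Continuity of ψ and ψ′ at the step yields the reflection amplitude r = (k₁ − k₂)/(k₁ + k₂) = 0.6452; thus R = |r|² = 0.4163, T = 0.5837.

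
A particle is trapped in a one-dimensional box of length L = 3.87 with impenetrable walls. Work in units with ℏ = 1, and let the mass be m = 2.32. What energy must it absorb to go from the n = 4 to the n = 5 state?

ΔE = 1.28

E_n = n²π²ℏ²/(2mL²), so ΔE = (5² − 4²) π²ℏ²/(2mL²).
ΔE = 9 × π² / (2 × 2.32 × 3.87²) = 1.278.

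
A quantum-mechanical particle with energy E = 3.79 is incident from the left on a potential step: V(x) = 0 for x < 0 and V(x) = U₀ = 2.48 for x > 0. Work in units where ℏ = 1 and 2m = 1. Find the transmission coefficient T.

T = 0.933

On each side the TISE gives plane waves with k = √(2m(E − V))/ℏ: k₁ = √(2·½·3.79) = 1.947, k₂ = √(2·½·1.31) = 1.145.
Matching ψ and ψ′ at x = 0 gives r = (k₁ − k₂)/(k₁ + k₂), so R = r² = 0.06735 and T = 1 − R = 0.9327.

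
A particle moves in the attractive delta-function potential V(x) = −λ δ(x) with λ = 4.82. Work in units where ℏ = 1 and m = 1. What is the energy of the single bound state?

The bound state is ψ(x) = √κ e^{−κ|x|}. The derivative jump ψ'(0⁺) − ψ'(0⁻) = −(2mλ/ℏ²)ψ(0) fixes κ = mλ/ℏ² = 4.820.
Then E = −ℏ²κ²/(2m) = −mλ²/(2ℏ²) = -11.62.

E = -11.6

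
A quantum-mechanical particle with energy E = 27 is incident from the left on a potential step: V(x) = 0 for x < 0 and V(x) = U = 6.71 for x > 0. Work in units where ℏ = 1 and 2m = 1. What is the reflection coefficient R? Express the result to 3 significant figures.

On each side the TISE gives plane waves with k = √(2m(E − V))/ℏ: k₁ = √(2·½·27) = 5.196, k₂ = √(2·½·20.29) = 4.504.
Continuity of ψ and ψ′ at the step yields the reflection amplitude r = (k₁ − k₂)/(k₁ + k₂) = 0.07131; thus R = |r|² = 0.005085, T = 0.9949.

R = 0.00508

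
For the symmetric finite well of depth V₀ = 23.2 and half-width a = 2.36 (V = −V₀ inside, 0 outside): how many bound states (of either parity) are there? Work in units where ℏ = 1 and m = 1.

Define the well-strength parameter z₀ = (a/ℏ)√(2mV₀) = 2.36 × √(2·1·23.2) = 16.08.
A new bound state (alternating even/odd) appears each time z₀ passes a multiple of π/2, so N = ⌊2z₀/π⌋ + 1 = ⌊10.23⌋ + 1 = 11.

N = 11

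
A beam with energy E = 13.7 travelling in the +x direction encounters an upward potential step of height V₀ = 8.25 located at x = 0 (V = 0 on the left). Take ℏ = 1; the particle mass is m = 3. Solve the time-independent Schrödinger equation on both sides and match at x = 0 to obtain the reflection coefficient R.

On each side the TISE gives plane waves with k = √(2m(E − V))/ℏ: k₁ = √(2·3·13.7) = 9.066, k₂ = √(2·3·5.45) = 5.718.
Matching ψ and ψ′ at x = 0 gives r = (k₁ − k₂)/(k₁ + k₂), so R = r² = 0.05128 and T = 1 − R = 0.9487.

R = 0.0513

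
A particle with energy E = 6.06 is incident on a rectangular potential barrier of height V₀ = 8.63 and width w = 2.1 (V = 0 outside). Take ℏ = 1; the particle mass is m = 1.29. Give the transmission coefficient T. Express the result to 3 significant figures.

T = 0.0000672

Since E < V₀ the interior solution is evanescent with decay constant κ = √(2m(V₀ − E))/ℏ = 2.575.
κw = 5.407, sinh(κw) = 111.5.
Matching ψ, ψ′ at both faces gives T = [1 + V₀² sinh²(κw) / (4E(V₀ − E))]⁻¹ = 1/14870 = 0.0000672.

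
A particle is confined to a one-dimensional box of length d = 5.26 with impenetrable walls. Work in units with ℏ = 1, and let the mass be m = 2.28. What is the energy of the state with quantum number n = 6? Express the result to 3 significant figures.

The infinite-well eigenfunctions ψ_n = √(2/d) sin(nπx/d) vanish at both walls, giving E_n = n²π²ℏ²/(2md²).
E_6 = 6² × π² / (2 × 2.28 × 5.26²) = 2.816.

E = 2.82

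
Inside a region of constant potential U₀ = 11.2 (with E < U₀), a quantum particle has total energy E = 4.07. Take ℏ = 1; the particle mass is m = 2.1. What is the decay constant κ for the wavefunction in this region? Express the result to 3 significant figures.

κ = 5.47

Since E < U₀ the TISE in this region is ψ'' = κ²ψ with κ = √(2m(U₀ − E))/ℏ.
κ = √(2 × 2.1 × 7.13) = 5.472.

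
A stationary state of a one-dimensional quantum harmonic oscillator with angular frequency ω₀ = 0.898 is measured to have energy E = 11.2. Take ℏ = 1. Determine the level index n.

Invert E_n = (n + ½)ℏω₀: n = E/ℏω₀ − ½ = 11.972, so n = 12.

n = 12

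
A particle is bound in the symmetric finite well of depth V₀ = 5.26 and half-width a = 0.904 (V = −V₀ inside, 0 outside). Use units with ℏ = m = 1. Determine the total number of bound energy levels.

Define the well-strength parameter z₀ = (a/ℏ)√(2mV₀) = 0.904 × √(2·1·5.26) = 2.932.
A new bound state (alternating even/odd) appears each time z₀ passes a multiple of π/2, so N = ⌊2z₀/π⌋ + 1 = ⌊1.867⌋ + 1 = 2.

N = 2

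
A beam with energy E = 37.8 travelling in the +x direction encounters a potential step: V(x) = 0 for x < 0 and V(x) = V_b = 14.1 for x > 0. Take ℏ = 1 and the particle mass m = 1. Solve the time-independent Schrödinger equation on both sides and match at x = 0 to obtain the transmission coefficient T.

T = 0.987

On each side the TISE gives plane waves with k = √(2m(E − V))/ℏ: k₁ = √(2·1·37.8) = 8.695, k₂ = √(2·1·23.7) = 6.885.
Continuity of ψ and ψ′ at the step yields the reflection amplitude r = (k₁ − k₂)/(k₁ + k₂) = 0.1162; thus R = |r|² = 0.01350, T = 0.9865.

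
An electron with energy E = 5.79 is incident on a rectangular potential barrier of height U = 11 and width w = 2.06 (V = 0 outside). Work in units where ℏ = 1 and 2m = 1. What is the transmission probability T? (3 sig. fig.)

T = 0.000329

E < U: inside the barrier ψ ∝ e^{±κx} with κ = √(2m(U − E))/ℏ = 2.283.
κw = 4.702, sinh(κw) = 55.08.
Matching ψ, ψ′ at both faces gives T = [1 + U² sinh²(κw) / (4E(U − E))]⁻¹ = 1/3043 = 0.000329.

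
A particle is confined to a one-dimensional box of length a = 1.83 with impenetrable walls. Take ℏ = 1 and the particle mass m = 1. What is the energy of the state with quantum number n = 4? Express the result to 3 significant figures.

E = 23.6

Requiring ψ(0) = ψ(a) = 0 quantises k = nπ/a, hence E_n = ℏ²k²/2m = n²π²ℏ²/(2ma²).
E_4 = 4² × π² / (2 × 1 × 1.83²) = 23.58.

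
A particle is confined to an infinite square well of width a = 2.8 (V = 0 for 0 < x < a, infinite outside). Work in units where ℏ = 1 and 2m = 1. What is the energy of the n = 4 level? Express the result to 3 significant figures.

Requiring ψ(0) = ψ(a) = 0 quantises k = nπ/a, hence E_n = ℏ²k²/2m = n²π²ℏ²/(2ma²).
E_4 = 4² × π² / (2 × 0.5 × 2.8²) = 20.14.

E = 20.1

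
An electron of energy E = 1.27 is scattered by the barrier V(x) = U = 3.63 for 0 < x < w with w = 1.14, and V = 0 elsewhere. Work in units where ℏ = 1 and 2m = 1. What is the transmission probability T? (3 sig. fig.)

E < U: inside the barrier ψ ∝ e^{±κx} with κ = √(2m(U − E))/ℏ = 1.536.
κw = 1.751, sinh(κw) = 2.794.
The exact tunnelling result is T⁻¹ = 1 + U² sinh²(κw) / [4E(U − E)] = 9.582, so T = 0.104.

T = 0.104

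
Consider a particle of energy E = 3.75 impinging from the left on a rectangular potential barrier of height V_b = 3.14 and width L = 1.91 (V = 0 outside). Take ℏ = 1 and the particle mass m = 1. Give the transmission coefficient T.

T = 0.557

Above the barrier the interior wavenumber is k₂ = √(2m(E − V_b))/ℏ = 1.105, giving phase k₂L = 2.110.
T = [1 + V_b² sin²(k₂L) / (4E(E − V_b))]⁻¹ = 1/1.794 = 0.557.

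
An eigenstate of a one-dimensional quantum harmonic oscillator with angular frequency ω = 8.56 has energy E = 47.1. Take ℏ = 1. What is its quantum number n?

n = 5

E_n = ℏω(n + ½) ⇒ n = E/(ℏω) − ½ = 47.1/8.56 − 0.5 = 5.002 → n = 5.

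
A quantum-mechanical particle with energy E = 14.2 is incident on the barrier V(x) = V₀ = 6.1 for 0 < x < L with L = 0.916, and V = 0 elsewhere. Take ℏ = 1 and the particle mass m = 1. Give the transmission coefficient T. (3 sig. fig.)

T = 0.979

Above the barrier the interior wavenumber is k₂ = √(2m(E − V₀))/ℏ = 4.025, giving phase k₂L = 3.687.
T = [1 + V₀² sin²(k₂L) / (4E(E − V₀))]⁻¹ = 1/1.022 = 0.979.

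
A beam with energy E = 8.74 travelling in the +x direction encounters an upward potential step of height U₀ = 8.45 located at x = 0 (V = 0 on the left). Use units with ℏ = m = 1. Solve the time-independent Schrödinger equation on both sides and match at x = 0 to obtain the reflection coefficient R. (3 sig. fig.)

The wavenumbers are k₁ = √(2mE)/ℏ = 4.181 on the left and k₂ = √(2m(E − U₀))/ℏ = 0.7616 on the right.
Matching ψ and ψ′ at x = 0 gives r = (k₁ − k₂)/(k₁ + k₂), so R = r² = 0.4786 and T = 1 − R = 0.5214.

R = 0.479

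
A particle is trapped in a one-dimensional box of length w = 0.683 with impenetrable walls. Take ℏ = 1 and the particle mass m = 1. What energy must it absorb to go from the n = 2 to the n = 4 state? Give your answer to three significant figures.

ΔE = 127

E_n = n²π²ℏ²/(2mw²), so ΔE = (4² − 2²) π²ℏ²/(2mw²).
ΔE = 12 × π² / (2 × 1 × 0.683²) = 126.9.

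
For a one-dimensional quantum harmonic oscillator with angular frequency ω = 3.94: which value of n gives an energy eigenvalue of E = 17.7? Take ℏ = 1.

n = 4

Invert E_n = (n + ½)ℏω: n = E/ℏω − ½ = 3.992, so n = 4.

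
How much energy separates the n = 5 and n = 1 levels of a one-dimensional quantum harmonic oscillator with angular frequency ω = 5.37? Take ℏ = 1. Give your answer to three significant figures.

E_n = ℏω(n + ½), so ΔE = (5 − 1) ℏω = 4 × 5.37 = 21.48.

ΔE = 21.5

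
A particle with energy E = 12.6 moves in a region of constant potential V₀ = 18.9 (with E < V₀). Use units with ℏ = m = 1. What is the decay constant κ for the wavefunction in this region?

Since E < V₀ the TISE in this region is ψ'' = κ²ψ with κ = √(2m(V₀ − E))/ℏ.
κ = √(2 × 1 × 6.3) = 3.550.

κ = 3.55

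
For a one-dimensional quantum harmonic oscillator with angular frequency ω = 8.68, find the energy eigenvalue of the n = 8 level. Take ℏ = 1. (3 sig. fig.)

Using E_n = (n + ½)ℏω: E_8 = 8.5 × 8.68 = 73.78.

E = 73.8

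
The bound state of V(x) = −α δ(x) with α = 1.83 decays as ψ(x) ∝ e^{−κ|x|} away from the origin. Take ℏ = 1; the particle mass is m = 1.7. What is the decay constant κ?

Integrate −(ℏ²/2m)ψ'' − αδ(x)ψ = Eψ from −ε to +ε: the ψ'' term gives ψ'(0⁺) − ψ'(0⁻) and the δ term gives −(2mα/ℏ²)ψ(0).
With ψ ∝ e^{−κ|x|} this yields −2κ = −2mα/ℏ², so κ = mα/ℏ² = 3.111.

κ = 3.11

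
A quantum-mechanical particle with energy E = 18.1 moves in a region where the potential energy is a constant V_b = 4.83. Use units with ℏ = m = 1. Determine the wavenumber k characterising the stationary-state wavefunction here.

With E > V_b the solution is oscillatory, ψ ∝ e^{±ikx} with k = √(2m(E − V_b))/ℏ.
k = √(2 × 1 × 13.27) = 5.152.

k = 5.15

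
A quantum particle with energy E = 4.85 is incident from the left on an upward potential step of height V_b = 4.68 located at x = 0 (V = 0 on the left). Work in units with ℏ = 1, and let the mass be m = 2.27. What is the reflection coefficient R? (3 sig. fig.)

The wavenumbers are k₁ = √(2mE)/ℏ = 4.692 on the left and k₂ = √(2m(E − V_b))/ℏ = 0.8785 on the right.
Matching ψ and ψ′ at x = 0 gives r = (k₁ − k₂)/(k₁ + k₂), so R = r² = 0.4687 and T = 1 − R = 0.5313.

R = 0.469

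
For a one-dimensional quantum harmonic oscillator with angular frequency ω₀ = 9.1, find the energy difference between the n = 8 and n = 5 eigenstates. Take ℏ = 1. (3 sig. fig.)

ΔE = 27.3

E_n = ℏω₀(n + ½), so ΔE = (8 − 5) ℏω₀ = 3 × 9.1 = 27.30.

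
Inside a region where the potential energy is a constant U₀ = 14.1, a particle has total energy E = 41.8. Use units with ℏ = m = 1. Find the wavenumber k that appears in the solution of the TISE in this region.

k = 7.44

With E > U₀ the solution is oscillatory, ψ ∝ e^{±ikx} with k = √(2m(E − U₀))/ℏ.
k = √(2 × 1 × 27.7) = 7.443.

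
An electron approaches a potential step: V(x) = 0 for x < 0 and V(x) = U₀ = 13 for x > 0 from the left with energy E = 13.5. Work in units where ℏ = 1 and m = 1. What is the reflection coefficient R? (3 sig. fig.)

On each side the TISE gives plane waves with k = √(2m(E − V))/ℏ: k₁ = √(2·1·13.5) = 5.196, k₂ = √(2·1·0.5) = 1.000.
Matching ψ and ψ′ at x = 0 gives r = (k₁ − k₂)/(k₁ + k₂), so R = r² = 0.4586 and T = 1 − R = 0.5414.

R = 0.459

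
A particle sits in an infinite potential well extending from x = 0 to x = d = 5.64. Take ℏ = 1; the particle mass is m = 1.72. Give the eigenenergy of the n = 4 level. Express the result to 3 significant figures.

Requiring ψ(0) = ψ(d) = 0 quantises k = nπ/d, hence E_n = ℏ²k²/2m = n²π²ℏ²/(2md²).
E_4 = 4² × π² / (2 × 1.72 × 5.64²) = 1.443.

E = 1.44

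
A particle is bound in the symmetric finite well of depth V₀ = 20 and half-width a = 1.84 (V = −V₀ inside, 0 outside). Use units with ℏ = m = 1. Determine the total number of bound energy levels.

N = 8

The dimensionless depth is z₀ = a√(2mV₀)/ℏ = 1.84 × √(40.00) = 11.64.
The even/odd transcendental equations gain one root per π/2 in z₀, giving N = 1 + ⌊2z₀/π⌋ = 1 + ⌊7.408⌋ = 8.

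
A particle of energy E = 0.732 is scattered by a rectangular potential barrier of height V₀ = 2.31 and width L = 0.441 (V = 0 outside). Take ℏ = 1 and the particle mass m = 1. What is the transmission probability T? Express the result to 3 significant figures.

Since E < V₀ the interior solution is evanescent with decay constant κ = √(2m(V₀ − E))/ℏ = 1.777.
κL = 0.7834, sinh(κL) = 0.8661.
Matching ψ, ψ′ at both faces gives T = [1 + V₀² sinh²(κL) / (4E(V₀ − E))]⁻¹ = 1/1.866 = 0.536.

T = 0.536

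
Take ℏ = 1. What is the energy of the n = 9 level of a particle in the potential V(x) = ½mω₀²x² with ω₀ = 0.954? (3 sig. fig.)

The oscillator eigenvalues are E_n = ℏω₀(n + ½), so E_9 = 0.954 × 9.5 = 9.063.

E = 9.06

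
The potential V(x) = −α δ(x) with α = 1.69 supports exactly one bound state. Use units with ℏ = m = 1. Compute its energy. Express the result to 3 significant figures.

For x ≠ 0 the bound state is ψ ∝ e^{−κ|x|}; integrating the TISE across the delta gives the cusp condition 2κ = 2mα/ℏ², so κ = 1.690.
Then E = −ℏ²κ²/(2m) = −mα²/(2ℏ²) = -1.428.

E = -1.43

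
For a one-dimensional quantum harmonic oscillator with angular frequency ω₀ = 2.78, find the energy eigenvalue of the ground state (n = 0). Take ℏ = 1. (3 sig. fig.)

The oscillator eigenvalues are E_n = ℏω₀(n + ½), so E_0 = 2.78 × 0.5 = 1.390.

E = 1.39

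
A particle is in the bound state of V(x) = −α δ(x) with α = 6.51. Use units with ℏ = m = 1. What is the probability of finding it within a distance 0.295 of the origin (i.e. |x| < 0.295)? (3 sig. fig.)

The normalised bound state is ψ = √κ e^{−κ|x|} with κ = mα/ℏ² = 6.510.
P(|x| < d) = ∫_{−d}^{d} κ e^{−2κ|x|} dx = 1 − e^{−2κd} = 1 − e^{−3.841} = 0.9785.

P = 0.979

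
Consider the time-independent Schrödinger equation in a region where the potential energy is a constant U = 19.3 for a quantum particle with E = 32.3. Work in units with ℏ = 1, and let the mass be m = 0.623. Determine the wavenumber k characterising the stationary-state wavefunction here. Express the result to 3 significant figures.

k = 4.02

With E > U the solution is oscillatory, ψ ∝ e^{±ikx} with k = √(2m(E − U))/ℏ.
k = √(2 × 0.623 × 13) = 4.025.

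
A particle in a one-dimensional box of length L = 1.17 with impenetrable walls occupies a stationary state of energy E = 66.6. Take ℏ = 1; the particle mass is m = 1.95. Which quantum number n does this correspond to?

From E_n = n²π²ℏ²/(2mL²) invert to n = √(2mL²E)/(πℏ).
n = (1.17/π) × √(2 × 1.95 × 66.6) = 6.002 → n = 6.

n = 6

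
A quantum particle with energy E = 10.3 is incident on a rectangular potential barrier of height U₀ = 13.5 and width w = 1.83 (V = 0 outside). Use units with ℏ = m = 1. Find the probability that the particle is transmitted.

T = 0.000276

E < U₀: inside the barrier ψ ∝ e^{±κx} with κ = √(2m(U₀ − E))/ℏ = 2.530.
κw = 4.630, sinh(κw) = 51.23.
The exact tunnelling result is T⁻¹ = 1 + U₀² sinh²(κw) / [4E(U₀ − E)] = 3629, so T = 0.000276.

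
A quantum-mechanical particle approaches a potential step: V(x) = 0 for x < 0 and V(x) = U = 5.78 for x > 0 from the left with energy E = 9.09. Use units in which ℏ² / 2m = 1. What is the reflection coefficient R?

On each side the TISE gives plane waves with k = √(2m(E − V))/ℏ: k₁ = √(2·½·9.09) = 3.015, k₂ = √(2·½·3.31) = 1.819.
Continuity of ψ and ψ′ at the step yields the reflection amplitude r = (k₁ − k₂)/(k₁ + k₂) = 0.2473; thus R = |r|² = 0.06117, T = 0.9388.

R = 0.0612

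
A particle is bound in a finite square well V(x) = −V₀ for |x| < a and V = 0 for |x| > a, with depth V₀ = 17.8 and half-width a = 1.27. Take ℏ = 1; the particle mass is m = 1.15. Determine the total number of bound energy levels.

The dimensionless depth is z₀ = a√(2mV₀)/ℏ = 1.27 × √(40.94) = 8.126.
The even/odd transcendental equations gain one root per π/2 in z₀, giving N = 1 + ⌊2z₀/π⌋ = 1 + ⌊5.173⌋ = 6.

N = 6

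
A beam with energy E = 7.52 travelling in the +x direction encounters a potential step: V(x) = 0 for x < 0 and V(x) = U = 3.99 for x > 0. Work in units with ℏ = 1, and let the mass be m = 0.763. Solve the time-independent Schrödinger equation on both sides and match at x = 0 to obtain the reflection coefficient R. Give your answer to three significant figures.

On each side the TISE gives plane waves with k = √(2m(E − V))/ℏ: k₁ = √(2·0.763·7.52) = 3.388, k₂ = √(2·0.763·3.53) = 2.321.
Matching ψ and ψ′ at x = 0 gives r = (k₁ − k₂)/(k₁ + k₂), so R = r² = 0.03491 and T = 1 − R = 0.9651.

R = 0.0349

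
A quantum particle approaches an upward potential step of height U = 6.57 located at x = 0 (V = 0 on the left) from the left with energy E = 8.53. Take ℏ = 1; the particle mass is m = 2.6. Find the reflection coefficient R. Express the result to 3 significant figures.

R = 0.124

On each side the TISE gives plane waves with k = √(2m(E − V))/ℏ: k₁ = √(2·2.6·8.53) = 6.660, k₂ = √(2·2.6·1.96) = 3.192.
Matching ψ and ψ′ at x = 0 gives r = (k₁ − k₂)/(k₁ + k₂), so R = r² = 0.1239 and T = 1 − R = 0.8761.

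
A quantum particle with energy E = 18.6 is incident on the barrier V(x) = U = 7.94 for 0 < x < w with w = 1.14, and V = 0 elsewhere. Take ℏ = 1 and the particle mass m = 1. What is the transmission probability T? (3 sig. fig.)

T = 0.945

E > U: inside the barrier k₂ = √(2m(E − U))/ℏ = 4.617, k₂w = 5.264.
Matching at both interfaces gives T⁻¹ = 1 + U² sin²(k₂w) / [4E(E − U)] = 1.058, hence T = 0.945.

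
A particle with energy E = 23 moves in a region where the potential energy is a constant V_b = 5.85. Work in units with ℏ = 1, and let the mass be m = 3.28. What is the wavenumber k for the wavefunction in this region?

k = 10.6

With E > V_b the solution is oscillatory, ψ ∝ e^{±ikx} with k = √(2m(E − V_b))/ℏ.
k = √(2 × 3.28 × 17.15) = 10.61.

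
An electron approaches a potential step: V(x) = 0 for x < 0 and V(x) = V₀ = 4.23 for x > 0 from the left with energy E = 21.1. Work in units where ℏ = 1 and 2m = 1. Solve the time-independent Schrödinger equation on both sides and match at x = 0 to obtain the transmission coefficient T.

T = 0.997

The wavenumbers are k₁ = √(2mE)/ℏ = 4.593 on the left and k₂ = √(2m(E − V₀))/ℏ = 4.107 on the right.
Matching ψ and ψ′ at x = 0 gives r = (k₁ − k₂)/(k₁ + k₂), so R = r² = 0.003122 and T = 1 − R = 0.9969.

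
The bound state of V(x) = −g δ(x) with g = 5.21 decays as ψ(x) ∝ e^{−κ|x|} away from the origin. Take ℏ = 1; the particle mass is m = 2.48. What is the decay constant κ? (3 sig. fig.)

κ = 12.9

Integrating the TISE across x = 0 gives the cusp condition ψ'(0⁺) − ψ'(0⁻) = −(2mg/ℏ²)ψ(0).
With ψ ∝ e^{−κ|x|} this yields −2κ = −2mg/ℏ², so κ = mg/ℏ² = 12.92.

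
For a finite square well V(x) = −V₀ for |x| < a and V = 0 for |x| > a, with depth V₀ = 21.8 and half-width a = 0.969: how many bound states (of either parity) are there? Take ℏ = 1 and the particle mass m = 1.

The dimensionless depth is z₀ = a√(2mV₀)/ℏ = 0.969 × √(43.60) = 6.398.
A new bound state (alternating even/odd) appears each time z₀ passes a multiple of π/2, so N = ⌊2z₀/π⌋ + 1 = ⌊4.073⌋ + 1 = 5.

N = 5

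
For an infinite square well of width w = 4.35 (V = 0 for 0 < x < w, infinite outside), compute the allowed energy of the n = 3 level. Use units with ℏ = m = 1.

Requiring ψ(0) = ψ(w) = 0 quantises k = nπ/w, hence E_n = ℏ²k²/2m = n²π²ℏ²/(2mw²).
E_3 = 3² × π² / (2 × 1 × 4.35²) = 2.347.

E = 2.35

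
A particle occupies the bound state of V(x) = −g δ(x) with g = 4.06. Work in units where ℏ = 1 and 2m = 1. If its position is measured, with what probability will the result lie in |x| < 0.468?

The normalised bound state is ψ = √κ e^{−κ|x|} with κ = mg/ℏ² = 2.030.
P(|x| < d) = ∫_{−d}^{d} κ e^{−2κ|x|} dx = 1 − e^{−2κd} = 1 − e^{−1.900} = 0.8504.

P = 0.850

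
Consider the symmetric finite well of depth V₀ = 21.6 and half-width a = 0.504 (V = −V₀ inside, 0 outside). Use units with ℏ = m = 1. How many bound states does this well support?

N = 3

Define the well-strength parameter z₀ = (a/ℏ)√(2mV₀) = 0.504 × √(2·1·21.6) = 3.313.
A new bound state (alternating even/odd) appears each time z₀ passes a multiple of π/2, so N = ⌊2z₀/π⌋ + 1 = ⌊2.109⌋ + 1 = 3.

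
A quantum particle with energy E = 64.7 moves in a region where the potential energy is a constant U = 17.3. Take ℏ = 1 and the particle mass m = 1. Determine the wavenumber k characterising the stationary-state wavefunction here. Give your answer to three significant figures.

With E > U the solution is oscillatory, ψ ∝ e^{±ikx} with k = √(2m(E − U))/ℏ.
k = √(2 × 1 × 47.4) = 9.737.

k = 9.74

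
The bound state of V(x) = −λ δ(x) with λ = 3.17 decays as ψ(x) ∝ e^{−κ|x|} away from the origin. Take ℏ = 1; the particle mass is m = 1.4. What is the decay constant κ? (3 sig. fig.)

Integrate −(ℏ²/2m)ψ'' − λδ(x)ψ = Eψ from −ε to +ε: the ψ'' term gives ψ'(0⁺) − ψ'(0⁻) and the δ term gives −(2mλ/ℏ²)ψ(0).
With ψ ∝ e^{−κ|x|} this yields −2κ = −2mλ/ℏ², so κ = mλ/ℏ² = 4.438.

κ = 4.44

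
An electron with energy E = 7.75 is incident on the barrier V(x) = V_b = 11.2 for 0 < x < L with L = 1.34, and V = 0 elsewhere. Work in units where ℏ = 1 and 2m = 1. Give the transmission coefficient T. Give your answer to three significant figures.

T = 0.0233

E < V_b: inside the barrier ψ ∝ e^{±κx} with κ = √(2m(V_b − E))/ℏ = 1.857.
κL = 2.489, sinh(κL) = 5.983.
The exact tunnelling result is T⁻¹ = 1 + V_b² sinh²(κL) / [4E(V_b − E)] = 42.98, so T = 0.0233.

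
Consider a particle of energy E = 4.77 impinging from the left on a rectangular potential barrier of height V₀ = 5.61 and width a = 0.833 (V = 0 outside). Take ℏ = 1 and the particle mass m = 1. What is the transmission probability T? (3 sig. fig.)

T = 0.231

E < V₀: inside the barrier ψ ∝ e^{±κx} with κ = √(2m(V₀ − E))/ℏ = 1.296.
κa = 1.080, sinh(κa) = 1.302.
Matching ψ, ψ′ at both faces gives T = [1 + V₀² sinh²(κa) / (4E(V₀ − E))]⁻¹ = 1/4.329 = 0.231.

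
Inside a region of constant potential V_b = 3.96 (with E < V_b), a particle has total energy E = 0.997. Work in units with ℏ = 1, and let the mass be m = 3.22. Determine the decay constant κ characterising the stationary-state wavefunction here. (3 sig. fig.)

Since E < V_b the TISE in this region is ψ'' = κ²ψ with κ = √(2m(V_b − E))/ℏ.
κ = √(2 × 3.22 × 2.963) = 4.368.

κ = 4.37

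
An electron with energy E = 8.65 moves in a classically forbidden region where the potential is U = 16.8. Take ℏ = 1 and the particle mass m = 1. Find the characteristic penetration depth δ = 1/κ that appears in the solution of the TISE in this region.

Since E < U the TISE in this region is ψ'' = κ²ψ with κ = √(2m(U − E))/ℏ.
κ = √(2 × 1 × 8.15) = 4.037. The penetration depth is δ = 1/κ = 0.248.

δ = 0.248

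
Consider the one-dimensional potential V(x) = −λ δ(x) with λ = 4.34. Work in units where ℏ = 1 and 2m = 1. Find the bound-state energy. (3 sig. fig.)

For x ≠ 0 the bound state is ψ ∝ e^{−κ|x|}; integrating the TISE across the delta gives the cusp condition 2κ = 2mλ/ℏ², so κ = 2.170.
Then E = −ℏ²κ²/(2m) = −mλ²/(2ℏ²) = -4.709.

E = -4.71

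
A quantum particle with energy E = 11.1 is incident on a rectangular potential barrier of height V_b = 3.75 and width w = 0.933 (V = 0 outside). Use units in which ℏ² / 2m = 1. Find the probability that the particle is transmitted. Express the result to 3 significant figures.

T = 0.986

Above the barrier the interior wavenumber is k₂ = √(2m(E − V_b))/ℏ = 2.711, giving phase k₂w = 2.529.
Matching at both interfaces gives T⁻¹ = 1 + V_b² sin²(k₂w) / [4E(E − V_b)] = 1.014, hence T = 0.986.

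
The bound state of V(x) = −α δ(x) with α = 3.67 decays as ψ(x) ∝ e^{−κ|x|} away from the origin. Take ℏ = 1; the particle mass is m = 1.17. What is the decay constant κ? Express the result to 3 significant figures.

Integrate −(ℏ²/2m)ψ'' − αδ(x)ψ = Eψ from −ε to +ε: the ψ'' term gives ψ'(0⁺) − ψ'(0⁻) and the δ term gives −(2mα/ℏ²)ψ(0).
With ψ ∝ e^{−κ|x|} this yields −2κ = −2mα/ℏ², so κ = mα/ℏ² = 4.294.

κ = 4.29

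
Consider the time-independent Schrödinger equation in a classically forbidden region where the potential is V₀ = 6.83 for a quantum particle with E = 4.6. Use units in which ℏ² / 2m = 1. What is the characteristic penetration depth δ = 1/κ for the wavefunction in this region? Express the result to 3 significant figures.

Since E < V₀ the TISE in this region is ψ'' = κ²ψ with κ = √(2m(V₀ − E))/ℏ.
κ = √(2 × 0.5 × 2.23) = 1.493. The penetration depth is δ = 1/κ = 0.670.

δ = 0.670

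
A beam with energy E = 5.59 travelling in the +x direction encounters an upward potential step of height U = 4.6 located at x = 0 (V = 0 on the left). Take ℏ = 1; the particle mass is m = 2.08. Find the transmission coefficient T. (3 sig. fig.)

On each side the TISE gives plane waves with k = √(2m(E − V))/ℏ: k₁ = √(2·2.08·5.59) = 4.822, k₂ = √(2·2.08·0.99) = 2.029.
Matching ψ and ψ′ at x = 0 gives r = (k₁ − k₂)/(k₁ + k₂), so R = r² = 0.1662 and T = 1 − R = 0.8338.

T = 0.834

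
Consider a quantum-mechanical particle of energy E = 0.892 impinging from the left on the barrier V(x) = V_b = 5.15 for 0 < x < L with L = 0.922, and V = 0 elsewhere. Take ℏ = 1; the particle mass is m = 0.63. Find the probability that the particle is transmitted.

E < V_b: inside the barrier ψ ∝ e^{±κx} with κ = √(2m(V_b − E))/ℏ = 2.316.
κL = 2.136, sinh(κL) = 4.172.
The exact tunnelling result is T⁻¹ = 1 + V_b² sinh²(κL) / [4E(V_b − E)] = 31.39, so T = 0.0319.

T = 0.0319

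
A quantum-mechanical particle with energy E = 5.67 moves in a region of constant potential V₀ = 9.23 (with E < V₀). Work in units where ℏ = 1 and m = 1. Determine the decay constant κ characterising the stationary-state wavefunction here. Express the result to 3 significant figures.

Since E < V₀ the TISE in this region is ψ'' = κ²ψ with κ = √(2m(V₀ − E))/ℏ.
κ = √(2 × 1 × 3.56) = 2.668.

κ = 2.67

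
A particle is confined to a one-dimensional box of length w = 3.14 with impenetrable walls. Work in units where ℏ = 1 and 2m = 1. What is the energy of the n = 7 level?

Requiring ψ(0) = ψ(w) = 0 quantises k = nπ/w, hence E_n = ℏ²k²/2m = n²π²ℏ²/(2mw²).
E_7 = 7² × π² / (2 × 0.5 × 3.14²) = 49.05.

E = 49.0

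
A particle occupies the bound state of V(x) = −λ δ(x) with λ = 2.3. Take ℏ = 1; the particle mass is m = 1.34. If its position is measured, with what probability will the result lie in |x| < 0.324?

P = 0.864

The normalised bound state is ψ = √κ e^{−κ|x|} with κ = mλ/ℏ² = 3.082.
P(|x| < d) = ∫_{−d}^{d} κ e^{−2κ|x|} dx = 1 − e^{−2κd} = 1 − e^{−1.997} = 0.8643.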